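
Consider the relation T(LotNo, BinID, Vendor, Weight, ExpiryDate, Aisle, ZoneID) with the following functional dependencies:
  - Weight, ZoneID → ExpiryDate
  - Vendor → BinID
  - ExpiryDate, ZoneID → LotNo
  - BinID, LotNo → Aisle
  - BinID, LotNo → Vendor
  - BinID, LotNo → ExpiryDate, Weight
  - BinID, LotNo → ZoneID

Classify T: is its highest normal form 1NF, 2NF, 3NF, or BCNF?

Candidate keys: {BinID, ExpiryDate, ZoneID}, {BinID, LotNo}, {BinID, Weight, ZoneID}, {ExpiryDate, Vendor, ZoneID}, {LotNo, Vendor}, {Vendor, Weight, ZoneID}. Prime attributes: {BinID, ExpiryDate, LotNo, Vendor, Weight, ZoneID}.
Weight, ZoneID → ExpiryDate breaks BCNF: {Weight, ZoneID}⁺ = {ExpiryDate, LotNo, Weight, ZoneID}, so {Weight, ZoneID} is not a superkey.
But every attribute on its right side ({ExpiryDate}) is prime, and the same holds for every other non-superkey FD, so 3NF still holds.

3NF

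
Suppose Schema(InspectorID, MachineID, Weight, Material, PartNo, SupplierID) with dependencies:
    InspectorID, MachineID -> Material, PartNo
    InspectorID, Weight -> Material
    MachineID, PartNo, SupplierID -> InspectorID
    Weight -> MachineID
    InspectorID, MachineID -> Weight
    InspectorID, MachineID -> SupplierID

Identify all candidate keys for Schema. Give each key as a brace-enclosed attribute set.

{InspectorID, MachineID}⁺ = {InspectorID, MachineID, Material, PartNo, SupplierID, Weight}, which is every attribute, so {InspectorID, MachineID} is a candidate key.
{InspectorID, Weight}⁺ = {InspectorID, MachineID, Material, PartNo, SupplierID, Weight}, which is every attribute, so {InspectorID, Weight} is a candidate key.
{MachineID, PartNo, SupplierID}⁺ = {InspectorID, MachineID, Material, PartNo, SupplierID, Weight}, which is every attribute, so {MachineID, PartNo, SupplierID} is a candidate key.
{PartNo, SupplierID, Weight}⁺ = {InspectorID, MachineID, Material, PartNo, SupplierID, Weight}, which is every attribute, so {PartNo, SupplierID, Weight} is a candidate key.
Any other superkey properly contains one of these, so there are no further candidate keys.

{InspectorID, MachineID}, {InspectorID, Weight}, {MachineID, PartNo, SupplierID}, {PartNo, SupplierID, Weight}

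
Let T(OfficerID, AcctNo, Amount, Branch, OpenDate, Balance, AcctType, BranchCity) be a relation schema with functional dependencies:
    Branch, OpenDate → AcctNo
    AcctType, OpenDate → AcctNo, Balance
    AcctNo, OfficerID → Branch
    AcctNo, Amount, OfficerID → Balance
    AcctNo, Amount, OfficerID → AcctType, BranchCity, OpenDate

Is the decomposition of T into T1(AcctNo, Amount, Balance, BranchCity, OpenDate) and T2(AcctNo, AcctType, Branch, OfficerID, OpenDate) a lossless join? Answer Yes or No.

T1 ∩ T2 = {AcctNo, OpenDate}; its closure under F is {AcctNo, OpenDate}.
The closure covers neither T1 nor T2 entirely; the join is not lossless.

No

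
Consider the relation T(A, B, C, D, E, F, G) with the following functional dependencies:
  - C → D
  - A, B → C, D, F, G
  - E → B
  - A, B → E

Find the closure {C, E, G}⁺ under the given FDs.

{B, C, D, E, G}

Start with {C, E, G}.
C → D applies; add {D} → now {C, D, E, G}.
E → B applies; add {B} → now {B, C, D, E, G}.
No further FD applies.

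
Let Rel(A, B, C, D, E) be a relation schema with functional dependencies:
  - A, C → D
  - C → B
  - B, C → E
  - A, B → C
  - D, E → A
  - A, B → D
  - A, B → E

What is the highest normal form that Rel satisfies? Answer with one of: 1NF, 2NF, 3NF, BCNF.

3NF

Candidate keys: {A, B}, {A, C}, {B, D, E}, {C, D}. Prime attributes: {A, B, C, D, E}.
C → B: {C}⁺ = {B, C, E}, which is not all of the attributes, so the left side is not a superkey — BCNF is violated.
Its right-hand attributes {B} are all prime, as are those of every other non-superkey FD — the relation is in 3NF.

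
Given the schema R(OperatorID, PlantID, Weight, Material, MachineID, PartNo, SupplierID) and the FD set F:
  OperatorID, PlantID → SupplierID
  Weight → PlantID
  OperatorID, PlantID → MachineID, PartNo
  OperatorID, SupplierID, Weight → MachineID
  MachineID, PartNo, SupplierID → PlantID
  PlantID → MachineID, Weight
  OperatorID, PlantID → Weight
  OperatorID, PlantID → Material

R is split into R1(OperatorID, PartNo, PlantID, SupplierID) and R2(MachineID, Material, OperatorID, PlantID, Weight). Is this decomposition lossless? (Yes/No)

R1 ∩ R2 = {OperatorID, PlantID}; its closure under F is {MachineID, Material, OperatorID, PartNo, PlantID, SupplierID, Weight}.
Since R1 ⊆ {MachineID, Material, OperatorID, PartNo, PlantID, SupplierID, Weight}, the intersection is a superkey of R1; the decomposition is lossless.

Yes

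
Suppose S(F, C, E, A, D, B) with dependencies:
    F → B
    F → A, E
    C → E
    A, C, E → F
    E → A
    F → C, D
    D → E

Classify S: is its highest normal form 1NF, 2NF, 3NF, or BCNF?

2NF

Candidate keys: {C}, {F}. Prime attributes: {C, F}.
For E → A we have {E}⁺ = {A, E}; {E} is not a superkey, so BCNF fails.
Because {A} is non-prime and the left side of E → A is not a superkey, the relation is not in 3NF.
With only single-attribute keys there can be no partial dependency, so 2NF holds.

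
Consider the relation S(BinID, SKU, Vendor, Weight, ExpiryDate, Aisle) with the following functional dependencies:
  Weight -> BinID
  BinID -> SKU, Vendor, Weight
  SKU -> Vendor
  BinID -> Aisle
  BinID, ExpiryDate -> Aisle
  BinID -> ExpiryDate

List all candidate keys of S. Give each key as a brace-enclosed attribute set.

{BinID}, {Weight}

{BinID} is a candidate key since {BinID}⁺ = {Aisle, BinID, ExpiryDate, SKU, Vendor, Weight} covers every attribute.
{Weight} is a candidate key since {Weight}⁺ = {Aisle, BinID, ExpiryDate, SKU, Vendor, Weight} covers every attribute.
Any other superkey properly contains one of these, so there are no further candidate keys.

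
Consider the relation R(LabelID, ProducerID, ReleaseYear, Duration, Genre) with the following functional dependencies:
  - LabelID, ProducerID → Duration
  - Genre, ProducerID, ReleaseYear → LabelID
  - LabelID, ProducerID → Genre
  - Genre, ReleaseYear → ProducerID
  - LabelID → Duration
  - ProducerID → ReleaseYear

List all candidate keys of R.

{Genre, ProducerID}⁺ = {Duration, Genre, LabelID, ProducerID, ReleaseYear} — all of the relation — so {Genre, ProducerID} is a candidate key.
{Genre, ReleaseYear}⁺ = {Duration, Genre, LabelID, ProducerID, ReleaseYear} — all of the relation — so {Genre, ReleaseYear} is a candidate key.
{LabelID, ProducerID}⁺ = {Duration, Genre, LabelID, ProducerID, ReleaseYear} — all of the relation — so {LabelID, ProducerID} is a candidate key.
These are minimal and exhaustive — every other superkey contains one of them.

{Genre, ProducerID}, {Genre, ReleaseYear}, {LabelID, ProducerID}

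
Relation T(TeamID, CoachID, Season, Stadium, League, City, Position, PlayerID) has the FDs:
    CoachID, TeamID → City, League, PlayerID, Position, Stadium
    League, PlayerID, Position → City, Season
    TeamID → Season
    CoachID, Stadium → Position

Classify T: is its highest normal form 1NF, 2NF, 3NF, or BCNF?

1NF

Candidate key: {CoachID, TeamID}. Prime attributes: {CoachID, TeamID}.
League, PlayerID, Position → City, Season: {League, PlayerID, Position}⁺ = {City, League, PlayerID, Position, Season}, which is not all of the attributes, so the left side is not a superkey — BCNF is violated.
League, PlayerID, Position → City, Season has non-prime {City, Season} on the right and a non-superkey on the left, so 3NF fails.
The proper key subset {TeamID} of {CoachID, TeamID} determines non-prime {Season}, so the relation is not even in 2NF.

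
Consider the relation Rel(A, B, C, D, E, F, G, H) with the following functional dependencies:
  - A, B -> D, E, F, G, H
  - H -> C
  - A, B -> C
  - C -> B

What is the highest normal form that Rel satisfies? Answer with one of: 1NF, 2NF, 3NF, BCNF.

Candidate keys: {A, B}, {A, C}, {A, H}. Prime attributes: {A, B, C, H}.
For H -> C we have {H}⁺ = {B, C, H}; {H} is not a superkey, so BCNF fails.
Its right-hand attributes {C} are all prime, as are those of every other non-superkey FD — the relation is in 3NF.

3NF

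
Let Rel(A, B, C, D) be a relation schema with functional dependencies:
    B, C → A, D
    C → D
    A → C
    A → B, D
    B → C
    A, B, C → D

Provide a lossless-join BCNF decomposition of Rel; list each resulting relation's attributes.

Candidate keys of the original relation: {A}, {B}.
Within {A, B, C, D}: {C}⁺ ∩ {A, B, C, D} = {C, D}, not the whole set, so C → D violates BCNF; decompose into {C, D} and {A, B, C}.
{C, D} has no BCNF violation.
{A, B, C} has no BCNF violation.

{A, B, C}; {C, D}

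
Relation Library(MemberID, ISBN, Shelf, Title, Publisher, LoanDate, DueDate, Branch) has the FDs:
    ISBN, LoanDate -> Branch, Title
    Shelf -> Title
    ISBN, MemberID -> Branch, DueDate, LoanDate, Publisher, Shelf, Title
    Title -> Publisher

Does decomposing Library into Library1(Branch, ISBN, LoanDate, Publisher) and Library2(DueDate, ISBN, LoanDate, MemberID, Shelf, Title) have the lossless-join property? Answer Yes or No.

Yes

Library1 ∩ Library2 = {ISBN, LoanDate}; its closure under F is {Branch, ISBN, LoanDate, Publisher, Title}.
Since Library1 ⊆ {Branch, ISBN, LoanDate, Publisher, Title}, the intersection is a superkey of Library1; the decomposition is lossless.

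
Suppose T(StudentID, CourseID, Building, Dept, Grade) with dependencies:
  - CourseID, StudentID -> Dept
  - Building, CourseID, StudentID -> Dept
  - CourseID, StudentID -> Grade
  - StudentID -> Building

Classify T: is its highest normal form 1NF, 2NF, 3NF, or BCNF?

1NF

Candidate key: {CourseID, StudentID}. Prime attributes: {CourseID, StudentID}.
StudentID -> Building: {StudentID}⁺ = {Building, StudentID}, which is not all of the attributes, so the left side is not a superkey — BCNF is violated.
StudentID -> Building has non-prime {Building} on the right and a non-superkey on the left, so 3NF fails.
{StudentID} is a proper subset of the key {CourseID, StudentID}, and {StudentID}⁺ contains the non-prime attribute {Building} — a partial dependency, so 2NF is violated.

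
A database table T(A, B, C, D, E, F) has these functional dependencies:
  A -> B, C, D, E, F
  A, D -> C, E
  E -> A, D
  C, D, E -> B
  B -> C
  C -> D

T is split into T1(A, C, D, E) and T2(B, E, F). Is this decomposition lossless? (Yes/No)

The shared attributes are {E} and {E}⁺ = {A, B, C, D, E, F}.
Since T1 ⊆ {A, B, C, D, E, F}, the intersection is a superkey of T1; the decomposition is lossless.

Yes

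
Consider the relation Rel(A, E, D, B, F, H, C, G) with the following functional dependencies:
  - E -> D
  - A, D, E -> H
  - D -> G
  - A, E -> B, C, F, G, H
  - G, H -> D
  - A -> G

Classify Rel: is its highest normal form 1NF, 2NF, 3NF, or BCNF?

Candidate key: {A, E}. Prime attributes: {A, E}.
E -> D: {E}⁺ = {D, E, G}, which is not all of the attributes, so the left side is not a superkey — BCNF is violated.
E -> D has non-prime {D} on the right and a non-superkey on the left, so 3NF fails.
The proper key subset {A} of {A, E} determines non-prime {G}, so the relation is not even in 2NF.

1NF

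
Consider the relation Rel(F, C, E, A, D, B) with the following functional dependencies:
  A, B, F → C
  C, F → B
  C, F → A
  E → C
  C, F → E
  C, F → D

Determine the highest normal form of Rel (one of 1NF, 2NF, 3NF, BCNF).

3NF

Candidate keys: {A, B, F}, {C, F}, {E, F}. Prime attributes: {A, B, C, E, F}.
E → C: {E}⁺ = {C, E}, which is not all of the attributes, so the left side is not a superkey — BCNF is violated.
But every attribute on its right side ({C}) is prime, and the same holds for every other non-superkey FD, so 3NF still holds.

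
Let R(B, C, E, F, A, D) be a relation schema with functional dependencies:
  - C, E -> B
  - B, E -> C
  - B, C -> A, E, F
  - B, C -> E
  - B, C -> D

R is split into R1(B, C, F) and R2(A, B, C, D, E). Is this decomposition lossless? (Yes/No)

Yes

Common attributes: {B, C}; their closure is {A, B, C, D, E, F}.
Since R1 ⊆ {A, B, C, D, E, F}, the intersection is a superkey of R1; the decomposition is lossless.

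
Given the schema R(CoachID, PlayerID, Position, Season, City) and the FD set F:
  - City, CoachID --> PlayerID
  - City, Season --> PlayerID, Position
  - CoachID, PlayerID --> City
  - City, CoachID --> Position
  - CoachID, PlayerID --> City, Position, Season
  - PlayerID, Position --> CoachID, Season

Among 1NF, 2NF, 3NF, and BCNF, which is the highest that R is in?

Candidate keys: {City, CoachID}, {City, Season}, {CoachID, PlayerID}, {PlayerID, Position}. Prime attributes: {City, CoachID, PlayerID, Position, Season}.
Every FD has a superkey on the left, so the relation is in BCNF.

BCNF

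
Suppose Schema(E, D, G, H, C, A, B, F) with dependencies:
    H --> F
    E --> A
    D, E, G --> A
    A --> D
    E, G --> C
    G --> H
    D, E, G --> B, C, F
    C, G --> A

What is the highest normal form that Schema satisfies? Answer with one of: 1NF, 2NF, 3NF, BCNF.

Candidate key: {E, G}. Prime attributes: {E, G}.
H --> F breaks BCNF: {H}⁺ = {F, H}, so {H} is not a superkey.
H --> F determines the non-prime attribute {F} from a non-superkey — 3NF is violated.
{E} is a proper subset of the key {E, G}, and {E}⁺ contains the non-prime attributes {A, D} — a partial dependency, so 2NF is violated.

1NF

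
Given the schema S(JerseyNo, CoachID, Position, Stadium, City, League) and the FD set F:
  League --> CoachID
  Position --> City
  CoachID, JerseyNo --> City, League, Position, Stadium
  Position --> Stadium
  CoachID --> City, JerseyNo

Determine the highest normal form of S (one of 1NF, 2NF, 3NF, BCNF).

Candidate keys: {CoachID}, {League}. Prime attributes: {CoachID, League}.
For Position --> City we have {Position}⁺ = {City, Position, Stadium}; {Position} is not a superkey, so BCNF fails.
Position --> City has non-prime {City} on the right and a non-superkey on the left, so 3NF fails.
Every candidate key is a single attribute, so no partial dependency is possible; 2NF holds.

2NF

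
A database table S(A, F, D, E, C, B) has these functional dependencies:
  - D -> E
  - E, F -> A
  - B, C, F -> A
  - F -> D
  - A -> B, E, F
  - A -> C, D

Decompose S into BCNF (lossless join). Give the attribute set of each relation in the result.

Candidate keys of the original relation: {A}, {F}.
Within {A, B, C, D, E, F}: {D}⁺ ∩ {A, B, C, D, E, F} = {D, E}, not the whole set, so D -> E violates BCNF; decompose into {D, E} and {A, B, C, D, F}.
{D, E} has no BCNF violation.
{A, B, C, D, F} has no BCNF violation.

{A, B, C, D, F}; {D, E}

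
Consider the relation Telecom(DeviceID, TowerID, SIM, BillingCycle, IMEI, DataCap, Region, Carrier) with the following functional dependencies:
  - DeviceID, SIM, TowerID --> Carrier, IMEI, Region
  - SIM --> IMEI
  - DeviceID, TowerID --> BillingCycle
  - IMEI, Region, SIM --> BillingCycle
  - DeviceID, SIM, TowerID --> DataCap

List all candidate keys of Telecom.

{DeviceID, SIM, TowerID}

No FD produces {DeviceID, SIM, TowerID}, so they must be in every candidate key.
{DeviceID, SIM, TowerID}⁺ = {BillingCycle, Carrier, DataCap, DeviceID, IMEI, Region, SIM, TowerID}, which is every attribute, so {DeviceID, SIM, TowerID} is a candidate key.
No other minimal set has full closure, so this is the only candidate key.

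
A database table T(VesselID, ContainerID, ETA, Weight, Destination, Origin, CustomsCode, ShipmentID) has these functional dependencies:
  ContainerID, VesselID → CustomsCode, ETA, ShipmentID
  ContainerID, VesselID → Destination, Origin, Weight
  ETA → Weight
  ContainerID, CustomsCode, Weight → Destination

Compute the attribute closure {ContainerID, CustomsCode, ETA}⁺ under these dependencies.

{ContainerID, CustomsCode, Destination, ETA, Weight}

Start with {ContainerID, CustomsCode, ETA}.
ETA → Weight applies; add {Weight} → now {ContainerID, CustomsCode, ETA, Weight}.
ContainerID, CustomsCode, Weight → Destination applies; add {Destination} → now {ContainerID, CustomsCode, Destination, ETA, Weight}.
No further FD applies.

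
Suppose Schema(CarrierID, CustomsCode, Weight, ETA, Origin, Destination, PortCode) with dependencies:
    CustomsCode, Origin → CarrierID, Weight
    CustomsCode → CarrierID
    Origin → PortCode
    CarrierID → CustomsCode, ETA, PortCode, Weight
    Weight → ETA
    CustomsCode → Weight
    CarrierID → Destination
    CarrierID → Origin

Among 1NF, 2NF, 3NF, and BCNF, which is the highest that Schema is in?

Candidate keys: {CarrierID}, {CustomsCode}. Prime attributes: {CarrierID, CustomsCode}.
Origin → PortCode breaks BCNF: {Origin}⁺ = {Origin, PortCode}, so {Origin} is not a superkey.
Origin → PortCode determines the non-prime attribute {PortCode} from a non-superkey — 3NF is violated.
Every candidate key is a single attribute, so no partial dependency is possible; 2NF holds.

2NF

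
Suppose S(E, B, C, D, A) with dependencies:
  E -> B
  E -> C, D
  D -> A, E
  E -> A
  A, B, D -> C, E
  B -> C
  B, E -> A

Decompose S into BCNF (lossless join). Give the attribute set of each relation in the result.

Candidate keys of the original relation: {D}, {E}.
Within {A, B, C, D, E}: {B}⁺ ∩ {A, B, C, D, E} = {B, C}, not the whole set, so B -> C violates BCNF; decompose into {B, C} and {A, B, D, E}.
{B, C} has no BCNF violation.
{A, B, D, E} has no BCNF violation.

{A, B, D, E}; {B, C}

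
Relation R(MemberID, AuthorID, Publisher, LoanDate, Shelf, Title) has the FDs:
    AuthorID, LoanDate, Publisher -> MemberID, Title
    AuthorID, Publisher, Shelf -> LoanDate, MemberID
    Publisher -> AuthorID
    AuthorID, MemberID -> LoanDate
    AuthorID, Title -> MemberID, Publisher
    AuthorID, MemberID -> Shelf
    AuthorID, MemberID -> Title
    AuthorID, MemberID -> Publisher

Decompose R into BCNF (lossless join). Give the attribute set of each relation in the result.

Candidate keys of the original relation: {AuthorID, MemberID}, {AuthorID, Title}, {LoanDate, Publisher}, {MemberID, Publisher}, {Publisher, Shelf}, {Publisher, Title}.
Within {AuthorID, LoanDate, MemberID, Publisher, Shelf, Title}: {Publisher}⁺ ∩ {AuthorID, LoanDate, MemberID, Publisher, Shelf, Title} = {AuthorID, Publisher}, not the whole set, so Publisher -> AuthorID violates BCNF; decompose into {AuthorID, Publisher} and {LoanDate, MemberID, Publisher, Shelf, Title}.
{AuthorID, Publisher} is in BCNF.
{LoanDate, MemberID, Publisher, Shelf, Title} is in BCNF.

{AuthorID, Publisher}; {LoanDate, MemberID, Publisher, Shelf, Title}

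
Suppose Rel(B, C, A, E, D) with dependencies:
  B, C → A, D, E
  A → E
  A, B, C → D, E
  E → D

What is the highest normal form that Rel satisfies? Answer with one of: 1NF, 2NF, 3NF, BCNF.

2NF

Candidate key: {B, C}. Prime attributes: {B, C}.
A → E breaks BCNF: {A}⁺ = {A, D, E}, so {A} is not a superkey.
A → E has non-prime {E} on the right and a non-superkey on the left, so 3NF fails.
Checking every proper subset of each key, none determines a non-prime attribute — 2NF is satisfied.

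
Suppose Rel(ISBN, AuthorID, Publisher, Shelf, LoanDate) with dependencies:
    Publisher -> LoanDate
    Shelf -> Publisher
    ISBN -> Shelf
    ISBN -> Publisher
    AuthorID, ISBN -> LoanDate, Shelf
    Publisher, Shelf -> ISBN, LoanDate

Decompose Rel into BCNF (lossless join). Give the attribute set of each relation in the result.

{AuthorID, Shelf}; {ISBN, Publisher, Shelf}; {LoanDate, Publisher}

Candidate keys of the original relation: {AuthorID, ISBN}, {AuthorID, Shelf}.
{AuthorID, ISBN, LoanDate, Publisher, Shelf}: {Publisher} determines {LoanDate, Publisher} here but is not a superkey — split on Publisher -> LoanDate, giving {LoanDate, Publisher} and {AuthorID, ISBN, Publisher, Shelf}.
{LoanDate, Publisher} is in BCNF.
{AuthorID, ISBN, Publisher, Shelf}: {Shelf} determines {ISBN, Publisher, Shelf} here but is not a superkey — split on Shelf -> ISBN, Publisher, giving {ISBN, Publisher, Shelf} and {AuthorID, Shelf}.
{ISBN, Publisher, Shelf} is in BCNF.
{AuthorID, Shelf} is in BCNF.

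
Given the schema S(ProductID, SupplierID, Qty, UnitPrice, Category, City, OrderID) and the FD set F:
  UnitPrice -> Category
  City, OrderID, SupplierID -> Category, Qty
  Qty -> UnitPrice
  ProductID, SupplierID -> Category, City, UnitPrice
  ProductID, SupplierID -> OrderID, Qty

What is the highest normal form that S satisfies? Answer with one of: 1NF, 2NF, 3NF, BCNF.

Candidate key: {ProductID, SupplierID}. Prime attributes: {ProductID, SupplierID}.
UnitPrice -> Category breaks BCNF: {UnitPrice}⁺ = {Category, UnitPrice}, so {UnitPrice} is not a superkey.
UnitPrice -> Category determines the non-prime attribute {Category} from a non-superkey — 3NF is violated.
Checking every proper subset of each key, none determines a non-prime attribute — 2NF is satisfied.

2NF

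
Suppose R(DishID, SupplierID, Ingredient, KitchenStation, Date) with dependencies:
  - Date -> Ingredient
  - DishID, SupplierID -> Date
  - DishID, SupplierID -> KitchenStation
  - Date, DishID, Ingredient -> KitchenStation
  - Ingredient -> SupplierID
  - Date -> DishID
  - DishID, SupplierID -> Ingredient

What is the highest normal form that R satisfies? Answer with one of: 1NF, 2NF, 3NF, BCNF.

3NF

Candidate keys: {Date}, {DishID, Ingredient}, {DishID, SupplierID}. Prime attributes: {Date, DishID, Ingredient, SupplierID}.
Ingredient -> SupplierID: {Ingredient}⁺ = {Ingredient, SupplierID}, which is not all of the attributes, so the left side is not a superkey — BCNF is violated.
Its right-hand attributes {SupplierID} are all prime, as are those of every other non-superkey FD — the relation is in 3NF.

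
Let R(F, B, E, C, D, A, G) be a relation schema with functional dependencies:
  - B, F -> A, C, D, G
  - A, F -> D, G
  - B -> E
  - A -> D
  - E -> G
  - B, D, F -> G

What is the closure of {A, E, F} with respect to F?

Start with {A, E, F}.
A, F -> D, G applies; add {D, G} → now {A, D, E, F, G}.
No further FD applies.

{A, D, E, F, G}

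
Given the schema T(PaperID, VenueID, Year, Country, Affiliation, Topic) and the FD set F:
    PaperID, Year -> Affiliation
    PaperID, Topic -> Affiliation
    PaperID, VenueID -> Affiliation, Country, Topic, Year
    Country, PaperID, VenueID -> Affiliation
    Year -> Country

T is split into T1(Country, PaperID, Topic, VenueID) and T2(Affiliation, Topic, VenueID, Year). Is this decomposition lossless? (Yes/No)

No

The shared attributes are {Topic, VenueID} and {Topic, VenueID}⁺ = {Topic, VenueID}.
The closure covers neither T1 nor T2 entirely; the join is not lossless.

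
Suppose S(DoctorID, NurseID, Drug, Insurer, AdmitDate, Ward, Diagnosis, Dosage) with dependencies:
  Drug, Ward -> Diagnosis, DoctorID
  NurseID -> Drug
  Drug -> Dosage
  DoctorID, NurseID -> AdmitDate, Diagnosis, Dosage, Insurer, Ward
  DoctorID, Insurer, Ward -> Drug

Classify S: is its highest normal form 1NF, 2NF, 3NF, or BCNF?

1NF

Candidate keys: {DoctorID, NurseID}, {NurseID, Ward}. Prime attributes: {DoctorID, NurseID, Ward}.
For Drug, Ward -> Diagnosis, DoctorID we have {Drug, Ward}⁺ = {Diagnosis, DoctorID, Dosage, Drug, Ward}; {Drug, Ward} is not a superkey, so BCNF fails.
Drug, Ward -> Diagnosis, DoctorID has non-prime {Diagnosis} on the right and a non-superkey on the left, so 3NF fails.
{NurseID} is a proper subset of the key {DoctorID, NurseID}, and {NurseID}⁺ contains the non-prime attributes {Dosage, Drug} — a partial dependency, so 2NF is violated.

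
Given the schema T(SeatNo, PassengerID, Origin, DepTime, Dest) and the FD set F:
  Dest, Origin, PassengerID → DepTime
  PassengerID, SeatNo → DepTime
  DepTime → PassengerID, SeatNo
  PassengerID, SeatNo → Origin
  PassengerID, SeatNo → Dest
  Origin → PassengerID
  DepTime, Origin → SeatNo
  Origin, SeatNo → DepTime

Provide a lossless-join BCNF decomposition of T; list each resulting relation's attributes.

Candidate keys of the original relation: {DepTime}, {Dest, Origin}, {Origin, SeatNo}, {PassengerID, SeatNo}.
{DepTime, Dest, Origin, PassengerID, SeatNo}: {Origin} determines {Origin, PassengerID} here but is not a superkey — split on Origin → PassengerID, giving {Origin, PassengerID} and {DepTime, Dest, Origin, SeatNo}.
{Origin, PassengerID} is in BCNF.
{DepTime, Dest, Origin, SeatNo} is in BCNF.

{DepTime, Dest, Origin, SeatNo}; {Origin, PassengerID}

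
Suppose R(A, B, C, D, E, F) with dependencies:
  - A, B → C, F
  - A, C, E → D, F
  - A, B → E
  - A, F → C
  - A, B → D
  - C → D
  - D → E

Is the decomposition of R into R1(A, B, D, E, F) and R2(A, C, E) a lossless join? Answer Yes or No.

Common attributes: {A, E}; their closure is {A, E}.
R1 ⊄ {A, E} and R2 ⊄ {A, E}, so the split is lossy.

No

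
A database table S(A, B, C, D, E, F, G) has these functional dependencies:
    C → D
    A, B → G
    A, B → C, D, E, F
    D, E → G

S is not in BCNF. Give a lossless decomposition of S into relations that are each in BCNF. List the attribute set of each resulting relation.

{A, B, C, E, F}; {C, D}; {C, E, G}

Candidate key of the original relation: {A, B}.
{A, B, C, D, E, F, G}: {C} determines {C, D} here but is not a superkey — split on C → D, giving {C, D} and {A, B, C, E, F, G}.
{C, D} has no BCNF violation.
{A, B, C, E, F, G}: {C, E} determines {C, E, G} here but is not a superkey — split on C, E → G, giving {C, E, G} and {A, B, C, E, F}.
{C, E, G} has no BCNF violation.
{A, B, C, E, F} has no BCNF violation.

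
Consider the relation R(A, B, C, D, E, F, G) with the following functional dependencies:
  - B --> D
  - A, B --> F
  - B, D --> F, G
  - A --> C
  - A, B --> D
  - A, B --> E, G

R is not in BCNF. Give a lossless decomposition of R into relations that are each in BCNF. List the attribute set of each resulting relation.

{A, B, E}; {A, C}; {B, D, F, G}

Candidate key of the original relation: {A, B}.
In {A, B, C, D, E, F, G}, {B} is not a superkey ({B}⁺ restricted to this set is {B, D, F, G}), so split on B --> D, F, G into {B, D, F, G} and {A, B, C, E}.
{B, D, F, G} has no BCNF violation.
In {A, B, C, E}, {A} is not a superkey ({A}⁺ restricted to this set is {A, C}), so split on A --> C into {A, C} and {A, B, E}.
{A, C} has no BCNF violation.
{A, B, E} has no BCNF violation.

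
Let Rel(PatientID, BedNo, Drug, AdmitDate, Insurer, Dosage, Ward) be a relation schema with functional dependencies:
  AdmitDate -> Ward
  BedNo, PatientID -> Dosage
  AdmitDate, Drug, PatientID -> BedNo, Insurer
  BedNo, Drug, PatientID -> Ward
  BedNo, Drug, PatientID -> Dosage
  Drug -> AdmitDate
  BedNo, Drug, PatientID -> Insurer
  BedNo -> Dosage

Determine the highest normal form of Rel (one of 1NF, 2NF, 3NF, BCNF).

1NF

Candidate key: {Drug, PatientID}. Prime attributes: {Drug, PatientID}.
For AdmitDate -> Ward we have {AdmitDate}⁺ = {AdmitDate, Ward}; {AdmitDate} is not a superkey, so BCNF fails.
AdmitDate -> Ward determines the non-prime attribute {Ward} from a non-superkey — 3NF is violated.
{Drug} is a proper subset of the key {Drug, PatientID}, and {Drug}⁺ contains the non-prime attributes {AdmitDate, Ward} — a partial dependency, so 2NF is violated.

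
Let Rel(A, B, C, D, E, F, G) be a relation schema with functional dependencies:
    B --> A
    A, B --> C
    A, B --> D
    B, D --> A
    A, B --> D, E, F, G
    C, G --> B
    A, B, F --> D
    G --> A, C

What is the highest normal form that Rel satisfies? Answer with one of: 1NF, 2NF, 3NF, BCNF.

Candidate keys: {B}, {G}. Prime attributes: {B, G}.
Each dependency's left side is a superkey — BCNF holds.

BCNF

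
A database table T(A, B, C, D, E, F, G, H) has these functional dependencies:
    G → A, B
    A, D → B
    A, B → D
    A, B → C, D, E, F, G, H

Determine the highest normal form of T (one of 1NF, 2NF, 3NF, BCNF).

Candidate keys: {A, B}, {A, D}, {G}. Prime attributes: {A, B, D, G}.
The left-hand side of every FD is a superkey, so BCNF is satisfied.

BCNF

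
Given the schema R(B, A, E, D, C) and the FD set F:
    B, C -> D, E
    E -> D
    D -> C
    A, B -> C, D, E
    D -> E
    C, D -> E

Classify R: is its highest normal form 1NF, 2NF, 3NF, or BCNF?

Candidate key: {A, B}. Prime attributes: {A, B}.
For B, C -> D, E we have {B, C}⁺ = {B, C, D, E}; {B, C} is not a superkey, so BCNF fails.
B, C -> D, E has non-prime {D, E} on the right and a non-superkey on the left, so 3NF fails.
Checking every proper subset of each key, none determines a non-prime attribute — 2NF is satisfied.

2NF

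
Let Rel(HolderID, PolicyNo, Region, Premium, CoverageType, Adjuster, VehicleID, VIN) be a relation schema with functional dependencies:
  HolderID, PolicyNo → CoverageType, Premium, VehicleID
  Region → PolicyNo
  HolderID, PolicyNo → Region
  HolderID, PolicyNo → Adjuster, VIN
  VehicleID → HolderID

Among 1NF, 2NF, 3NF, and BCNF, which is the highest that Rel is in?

Candidate keys: {HolderID, PolicyNo}, {HolderID, Region}, {PolicyNo, VehicleID}, {Region, VehicleID}. Prime attributes: {HolderID, PolicyNo, Region, VehicleID}.
For Region → PolicyNo we have {Region}⁺ = {PolicyNo, Region}; {Region} is not a superkey, so BCNF fails.
But every attribute on its right side ({PolicyNo}) is prime, and the same holds for every other non-superkey FD, so 3NF still holds.

3NF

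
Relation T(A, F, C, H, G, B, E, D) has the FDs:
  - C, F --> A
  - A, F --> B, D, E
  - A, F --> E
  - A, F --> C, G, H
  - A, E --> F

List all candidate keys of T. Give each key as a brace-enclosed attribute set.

{A, E}, {A, F}, {C, F}

Closure of {A, E} is {A, B, C, D, E, F, G, H}, the whole schema; {A, E} is a candidate key.
Closure of {A, F} is {A, B, C, D, E, F, G, H}, the whole schema; {A, F} is a candidate key.
Closure of {C, F} is {A, B, C, D, E, F, G, H}, the whole schema; {C, F} is a candidate key.
No proper subset of any of these is a key, and no other minimal superkey exists.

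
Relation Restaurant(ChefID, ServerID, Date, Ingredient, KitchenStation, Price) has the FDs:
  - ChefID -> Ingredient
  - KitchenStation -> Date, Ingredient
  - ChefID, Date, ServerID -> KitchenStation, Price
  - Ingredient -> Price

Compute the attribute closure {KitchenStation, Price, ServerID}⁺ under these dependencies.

Start with {KitchenStation, Price, ServerID}.
KitchenStation -> Date, Ingredient applies; add {Date, Ingredient} → now {Date, Ingredient, KitchenStation, Price, ServerID}.
No further FD applies.

{Date, Ingredient, KitchenStation, Price, ServerID}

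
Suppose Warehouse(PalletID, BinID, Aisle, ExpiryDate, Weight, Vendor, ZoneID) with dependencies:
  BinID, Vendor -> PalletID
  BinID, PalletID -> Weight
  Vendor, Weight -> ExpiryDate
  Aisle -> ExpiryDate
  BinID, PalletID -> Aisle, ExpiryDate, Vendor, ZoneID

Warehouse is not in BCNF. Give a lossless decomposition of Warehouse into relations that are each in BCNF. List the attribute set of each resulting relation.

Candidate keys of the original relation: {BinID, PalletID}, {BinID, Vendor}.
In {Aisle, BinID, ExpiryDate, PalletID, Vendor, Weight, ZoneID}, {Vendor, Weight} is not a superkey ({Vendor, Weight}⁺ restricted to this set is {ExpiryDate, Vendor, Weight}), so split on Vendor, Weight -> ExpiryDate into {ExpiryDate, Vendor, Weight} and {Aisle, BinID, PalletID, Vendor, Weight, ZoneID}.
{ExpiryDate, Vendor, Weight} is in BCNF.
{Aisle, BinID, PalletID, Vendor, Weight, ZoneID} is in BCNF.

{Aisle, BinID, PalletID, Vendor, Weight, ZoneID}; {ExpiryDate, Vendor, Weight}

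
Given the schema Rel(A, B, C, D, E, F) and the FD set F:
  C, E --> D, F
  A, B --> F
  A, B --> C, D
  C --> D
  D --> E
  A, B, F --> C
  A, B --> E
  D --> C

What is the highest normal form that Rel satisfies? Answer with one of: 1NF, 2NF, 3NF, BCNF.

Candidate key: {A, B}. Prime attributes: {A, B}.
C, E --> D, F: {C, E}⁺ = {C, D, E, F}, which is not all of the attributes, so the left side is not a superkey — BCNF is violated.
C, E --> D, F determines the non-prime attributes {D, F} from a non-superkey — 3NF is violated.
No non-prime attribute depends on a proper subset of any candidate key, so 2NF holds.

2NF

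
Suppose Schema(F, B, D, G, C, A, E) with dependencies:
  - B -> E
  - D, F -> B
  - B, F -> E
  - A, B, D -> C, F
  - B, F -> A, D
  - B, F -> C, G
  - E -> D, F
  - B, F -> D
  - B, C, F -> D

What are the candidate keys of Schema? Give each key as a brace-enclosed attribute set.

{B}⁺ = {A, B, C, D, E, F, G}, which is every attribute, so {B} is a candidate key.
{E}⁺ = {A, B, C, D, E, F, G}, which is every attribute, so {E} is a candidate key.
{D, F}⁺ = {A, B, C, D, E, F, G}, which is every attribute, so {D, F} is a candidate key.
No proper subset of any of these is a key, and no other minimal superkey exists.

{B}, {D, F}, {E}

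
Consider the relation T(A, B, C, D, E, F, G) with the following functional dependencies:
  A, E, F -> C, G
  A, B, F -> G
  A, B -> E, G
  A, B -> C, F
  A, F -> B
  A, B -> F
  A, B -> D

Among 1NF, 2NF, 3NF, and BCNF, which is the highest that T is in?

Candidate keys: {A, B}, {A, F}. Prime attributes: {A, B, F}.
Every FD has a superkey on the left, so the relation is in BCNF.

BCNF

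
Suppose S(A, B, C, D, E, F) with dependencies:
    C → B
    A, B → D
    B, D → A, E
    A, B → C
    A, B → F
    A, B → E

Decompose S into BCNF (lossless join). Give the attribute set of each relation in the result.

{A, C, D, E, F}; {B, C}

Candidate keys of the original relation: {A, B}, {A, C}, {B, D}, {C, D}.
In {A, B, C, D, E, F}, {C} is not a superkey ({C}⁺ restricted to this set is {B, C}), so split on C → B into {B, C} and {A, C, D, E, F}.
{B, C} is in BCNF.
{A, C, D, E, F} is in BCNF.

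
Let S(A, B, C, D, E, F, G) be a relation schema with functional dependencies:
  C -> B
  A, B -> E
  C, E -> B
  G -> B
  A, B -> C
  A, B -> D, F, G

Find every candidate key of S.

{A, B}, {A, C}, {A, G}

No FD produces {A}, so it must be in every candidate key.
{A, B} is a candidate key since {A, B}⁺ = {A, B, C, D, E, F, G} covers every attribute.
{A, C} is a candidate key since {A, C}⁺ = {A, B, C, D, E, F, G} covers every attribute.
{A, G} is a candidate key since {A, G}⁺ = {A, B, C, D, E, F, G} covers every attribute.
No proper subset of any of these is a key, and no other minimal superkey exists.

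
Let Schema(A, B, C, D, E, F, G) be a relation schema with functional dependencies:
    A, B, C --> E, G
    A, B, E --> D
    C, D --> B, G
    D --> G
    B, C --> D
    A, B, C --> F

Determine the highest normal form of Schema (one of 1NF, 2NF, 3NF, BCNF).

1NF

Candidate keys: {A, B, C}, {A, C, D}. Prime attributes: {A, B, C, D}.
A, B, E --> D: {A, B, E}⁺ = {A, B, D, E, G}, which is not all of the attributes, so the left side is not a superkey — BCNF is violated.
C, D --> B, G has non-prime {G} on the right and a non-superkey on the left, so 3NF fails.
Since {B, C} ⊂ {A, B, C} and {B, C}⁺ ⊇ {G} with {G} non-prime, there is a partial dependency; 2NF fails.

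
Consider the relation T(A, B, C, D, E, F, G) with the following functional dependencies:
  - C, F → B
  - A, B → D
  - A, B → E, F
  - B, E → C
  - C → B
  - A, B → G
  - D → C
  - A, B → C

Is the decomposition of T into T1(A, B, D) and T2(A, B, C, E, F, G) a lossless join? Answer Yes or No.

Yes

Common attributes: {A, B}; their closure is {A, B, C, D, E, F, G}.
Since T1 ⊆ {A, B, C, D, E, F, G}, the intersection is a superkey of T1; the decomposition is lossless.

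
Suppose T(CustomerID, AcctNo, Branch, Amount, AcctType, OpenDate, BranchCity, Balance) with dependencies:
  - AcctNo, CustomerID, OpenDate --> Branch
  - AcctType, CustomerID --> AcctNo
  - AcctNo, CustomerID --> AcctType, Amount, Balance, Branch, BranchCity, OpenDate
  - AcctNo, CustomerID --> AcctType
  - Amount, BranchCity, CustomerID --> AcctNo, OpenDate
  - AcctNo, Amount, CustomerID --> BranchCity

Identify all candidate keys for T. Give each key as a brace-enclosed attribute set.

{AcctNo, CustomerID}, {AcctType, CustomerID}, {Amount, BranchCity, CustomerID}

{CustomerID} never appears on the right of any FD, so every key must include it.
{AcctNo, CustomerID}⁺ = {AcctNo, AcctType, Amount, Balance, Branch, BranchCity, CustomerID, OpenDate} — all of the relation — so {AcctNo, CustomerID} is a candidate key.
{AcctType, CustomerID}⁺ = {AcctNo, AcctType, Amount, Balance, Branch, BranchCity, CustomerID, OpenDate} — all of the relation — so {AcctType, CustomerID} is a candidate key.
{Amount, BranchCity, CustomerID}⁺ = {AcctNo, AcctType, Amount, Balance, Branch, BranchCity, CustomerID, OpenDate} — all of the relation — so {Amount, BranchCity, CustomerID} is a candidate key.
Any other superkey properly contains one of these, so there are no further candidate keys.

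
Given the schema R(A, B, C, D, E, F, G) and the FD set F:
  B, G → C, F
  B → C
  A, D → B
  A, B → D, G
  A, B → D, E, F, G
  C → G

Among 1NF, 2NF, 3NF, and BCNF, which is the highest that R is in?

Candidate keys: {A, B}, {A, D}. Prime attributes: {A, B, D}.
For B, G → C, F we have {B, G}⁺ = {B, C, F, G}; {B, G} is not a superkey, so BCNF fails.
B, G → C, F determines the non-prime attributes {C, F} from a non-superkey — 3NF is violated.
The proper key subset {B} of {A, B} determines non-prime {C, F, G}, so the relation is not even in 2NF.

1NF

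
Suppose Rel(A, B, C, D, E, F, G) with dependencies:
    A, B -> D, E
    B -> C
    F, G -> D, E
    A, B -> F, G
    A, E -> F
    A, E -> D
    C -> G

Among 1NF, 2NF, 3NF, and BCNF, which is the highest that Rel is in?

Candidate key: {A, B}. Prime attributes: {A, B}.
B -> C breaks BCNF: {B}⁺ = {B, C, G}, so {B} is not a superkey.
B -> C determines the non-prime attribute {C} from a non-superkey — 3NF is violated.
The proper key subset {B} of {A, B} determines non-prime {C, G}, so the relation is not even in 2NF.

1NF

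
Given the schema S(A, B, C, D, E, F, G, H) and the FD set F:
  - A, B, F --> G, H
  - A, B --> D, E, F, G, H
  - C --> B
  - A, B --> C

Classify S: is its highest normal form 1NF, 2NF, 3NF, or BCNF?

3NF

Candidate keys: {A, B}, {A, C}. Prime attributes: {A, B, C}.
C --> B breaks BCNF: {C}⁺ = {B, C}, so {C} is not a superkey.
But every attribute on its right side ({B}) is prime, and the same holds for every other non-superkey FD, so 3NF still holds.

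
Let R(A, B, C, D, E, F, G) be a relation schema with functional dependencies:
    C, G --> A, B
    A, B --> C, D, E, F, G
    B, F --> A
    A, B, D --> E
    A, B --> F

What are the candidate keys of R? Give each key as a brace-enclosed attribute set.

{A, B} is a candidate key since {A, B}⁺ = {A, B, C, D, E, F, G} covers every attribute.
{B, F} is a candidate key since {B, F}⁺ = {A, B, C, D, E, F, G} covers every attribute.
{C, G} is a candidate key since {C, G}⁺ = {A, B, C, D, E, F, G} covers every attribute.
Any other superkey properly contains one of these, so there are no further candidate keys.

{A, B}, {B, F}, {C, G}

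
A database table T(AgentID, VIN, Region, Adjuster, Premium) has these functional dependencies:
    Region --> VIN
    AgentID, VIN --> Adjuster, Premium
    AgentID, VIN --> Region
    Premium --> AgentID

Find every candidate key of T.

{AgentID, Region} is a candidate key since {AgentID, Region}⁺ = {Adjuster, AgentID, Premium, Region, VIN} covers every attribute.
{AgentID, VIN} is a candidate key since {AgentID, VIN}⁺ = {Adjuster, AgentID, Premium, Region, VIN} covers every attribute.
{Premium, Region} is a candidate key since {Premium, Region}⁺ = {Adjuster, AgentID, Premium, Region, VIN} covers every attribute.
{Premium, VIN} is a candidate key since {Premium, VIN}⁺ = {Adjuster, AgentID, Premium, Region, VIN} covers every attribute.
No proper subset of any of these is a key, and no other minimal superkey exists.

{AgentID, Region}, {AgentID, VIN}, {Premium, Region}, {Premium, VIN}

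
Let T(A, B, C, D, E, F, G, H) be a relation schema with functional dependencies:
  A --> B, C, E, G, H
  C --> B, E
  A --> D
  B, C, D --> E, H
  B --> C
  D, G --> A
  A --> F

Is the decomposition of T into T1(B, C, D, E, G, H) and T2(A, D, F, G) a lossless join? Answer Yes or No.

Common attributes: {D, G}; their closure is {A, B, C, D, E, F, G, H}.
T1 is contained in that closure, so T1 ∩ T2 --> T1 holds and the join is lossless.

Yes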